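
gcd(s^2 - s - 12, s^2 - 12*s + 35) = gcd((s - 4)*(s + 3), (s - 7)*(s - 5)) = 1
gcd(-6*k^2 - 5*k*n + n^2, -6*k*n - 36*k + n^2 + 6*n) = 6*k - n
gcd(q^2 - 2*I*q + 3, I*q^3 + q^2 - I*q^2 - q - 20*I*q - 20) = 1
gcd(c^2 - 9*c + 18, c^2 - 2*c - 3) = c - 3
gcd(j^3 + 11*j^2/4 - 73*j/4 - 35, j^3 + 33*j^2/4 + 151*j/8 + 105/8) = j^2 + 27*j/4 + 35/4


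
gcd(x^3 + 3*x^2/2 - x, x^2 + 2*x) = x^2 + 2*x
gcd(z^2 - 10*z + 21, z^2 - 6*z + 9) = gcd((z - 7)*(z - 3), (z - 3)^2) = z - 3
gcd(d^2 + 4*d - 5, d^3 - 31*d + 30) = d - 1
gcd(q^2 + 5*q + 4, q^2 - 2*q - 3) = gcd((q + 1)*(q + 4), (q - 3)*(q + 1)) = q + 1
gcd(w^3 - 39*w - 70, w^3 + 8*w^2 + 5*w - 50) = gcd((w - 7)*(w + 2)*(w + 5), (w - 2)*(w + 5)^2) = w + 5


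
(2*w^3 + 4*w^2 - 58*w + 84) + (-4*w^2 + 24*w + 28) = 2*w^3 - 34*w + 112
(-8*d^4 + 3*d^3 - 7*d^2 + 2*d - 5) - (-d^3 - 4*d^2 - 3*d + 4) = -8*d^4 + 4*d^3 - 3*d^2 + 5*d - 9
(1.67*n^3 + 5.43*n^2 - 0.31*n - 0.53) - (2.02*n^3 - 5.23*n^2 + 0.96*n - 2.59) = -0.35*n^3 + 10.66*n^2 - 1.27*n + 2.06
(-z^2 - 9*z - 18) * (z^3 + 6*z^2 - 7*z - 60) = -z^5 - 15*z^4 - 65*z^3 + 15*z^2 + 666*z + 1080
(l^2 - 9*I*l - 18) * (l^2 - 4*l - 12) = l^4 - 4*l^3 - 9*I*l^3 - 30*l^2 + 36*I*l^2 + 72*l + 108*I*l + 216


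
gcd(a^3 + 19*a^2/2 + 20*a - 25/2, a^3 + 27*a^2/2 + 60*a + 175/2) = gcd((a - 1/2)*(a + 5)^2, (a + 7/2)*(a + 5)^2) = a^2 + 10*a + 25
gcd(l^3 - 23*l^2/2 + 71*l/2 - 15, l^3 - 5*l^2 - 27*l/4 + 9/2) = l^2 - 13*l/2 + 3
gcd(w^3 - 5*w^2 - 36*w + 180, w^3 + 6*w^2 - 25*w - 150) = w^2 + w - 30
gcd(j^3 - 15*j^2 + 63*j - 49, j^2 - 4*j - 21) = j - 7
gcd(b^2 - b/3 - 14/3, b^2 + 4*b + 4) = b + 2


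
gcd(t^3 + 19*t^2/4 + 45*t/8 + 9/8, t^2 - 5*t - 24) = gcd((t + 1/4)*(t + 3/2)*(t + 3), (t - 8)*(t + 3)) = t + 3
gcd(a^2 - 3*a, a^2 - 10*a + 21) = a - 3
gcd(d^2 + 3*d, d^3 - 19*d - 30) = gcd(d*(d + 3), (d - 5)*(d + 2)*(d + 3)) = d + 3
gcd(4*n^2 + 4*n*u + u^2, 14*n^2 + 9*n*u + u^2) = 2*n + u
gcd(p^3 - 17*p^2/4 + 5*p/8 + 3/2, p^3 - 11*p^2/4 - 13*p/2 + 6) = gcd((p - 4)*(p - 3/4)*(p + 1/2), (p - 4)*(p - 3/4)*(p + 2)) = p^2 - 19*p/4 + 3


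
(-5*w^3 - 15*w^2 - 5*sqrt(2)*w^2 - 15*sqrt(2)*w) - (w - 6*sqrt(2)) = -5*w^3 - 15*w^2 - 5*sqrt(2)*w^2 - 15*sqrt(2)*w - w + 6*sqrt(2)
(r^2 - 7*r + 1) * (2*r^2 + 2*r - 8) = 2*r^4 - 12*r^3 - 20*r^2 + 58*r - 8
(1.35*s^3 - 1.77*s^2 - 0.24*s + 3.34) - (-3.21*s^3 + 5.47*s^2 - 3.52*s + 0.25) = 4.56*s^3 - 7.24*s^2 + 3.28*s + 3.09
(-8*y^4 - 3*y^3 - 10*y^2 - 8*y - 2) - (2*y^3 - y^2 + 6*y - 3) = -8*y^4 - 5*y^3 - 9*y^2 - 14*y + 1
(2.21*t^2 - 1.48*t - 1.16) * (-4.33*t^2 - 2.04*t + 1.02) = -9.5693*t^4 + 1.9*t^3 + 10.2962*t^2 + 0.8568*t - 1.1832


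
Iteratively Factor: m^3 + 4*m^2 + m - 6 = (m - 1)*(m^2 + 5*m + 6) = (m - 1)*(m + 2)*(m + 3)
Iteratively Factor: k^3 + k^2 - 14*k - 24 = (k + 3)*(k^2 - 2*k - 8) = (k + 2)*(k + 3)*(k - 4)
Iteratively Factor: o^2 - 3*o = (o - 3)*(o)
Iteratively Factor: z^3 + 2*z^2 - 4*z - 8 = (z + 2)*(z^2 - 4) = (z - 2)*(z + 2)*(z + 2)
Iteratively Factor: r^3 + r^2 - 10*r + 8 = (r + 4)*(r^2 - 3*r + 2) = (r - 2)*(r + 4)*(r - 1)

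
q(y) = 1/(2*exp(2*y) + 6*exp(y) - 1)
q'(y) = (-4*exp(2*y) - 6*exp(y))/(2*exp(2*y) + 6*exp(y) - 1)^2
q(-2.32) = -2.56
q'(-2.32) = -4.11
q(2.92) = 0.00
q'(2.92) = -0.00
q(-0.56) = 0.32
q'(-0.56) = -0.50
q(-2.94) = -1.48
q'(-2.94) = -0.72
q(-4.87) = -1.05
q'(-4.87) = -0.05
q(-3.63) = -1.19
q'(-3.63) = -0.23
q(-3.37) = -1.26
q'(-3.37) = -0.34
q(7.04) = 0.00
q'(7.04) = -0.00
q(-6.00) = -1.02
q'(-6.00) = -0.02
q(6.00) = 0.00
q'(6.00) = 0.00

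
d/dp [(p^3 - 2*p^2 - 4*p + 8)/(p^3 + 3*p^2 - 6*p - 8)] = (5*p^2 + 16*p + 20)/(p^4 + 10*p^3 + 33*p^2 + 40*p + 16)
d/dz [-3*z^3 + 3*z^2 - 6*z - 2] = -9*z^2 + 6*z - 6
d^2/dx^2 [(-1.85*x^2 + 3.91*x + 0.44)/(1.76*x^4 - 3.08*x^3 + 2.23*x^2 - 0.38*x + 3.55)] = (-34.38336*x^8 + 205.510272*x^7 - 332.444288*x^6 + 228.224832*x^5 + 226.132632*x^4 - 794.714654*x^3 + 584.125302*x^2 - 159.092466*x - 42.919518)/(5.451776*x^12 - 28.621824*x^11 + 70.811136*x^10 - 105.27968*x^9 + 135.069792*x^8 - 181.175676*x^7 + 212.140351*x^6 - 167.545722*x^5 + 145.398141*x^4 - 134.551592*x^3 + 85.848585*x^2 - 14.36685*x + 44.738875)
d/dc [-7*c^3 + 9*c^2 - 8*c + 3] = -21*c^2 + 18*c - 8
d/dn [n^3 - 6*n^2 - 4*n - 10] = 3*n^2 - 12*n - 4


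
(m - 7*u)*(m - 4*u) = m^2 - 11*m*u + 28*u^2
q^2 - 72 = (q - 6*sqrt(2))*(q + 6*sqrt(2))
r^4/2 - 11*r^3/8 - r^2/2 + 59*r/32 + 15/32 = (r/2 + 1/2)*(r - 5/2)*(r - 3/2)*(r + 1/4)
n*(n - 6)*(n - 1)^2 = n^4 - 8*n^3 + 13*n^2 - 6*n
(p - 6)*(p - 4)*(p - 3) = p^3 - 13*p^2 + 54*p - 72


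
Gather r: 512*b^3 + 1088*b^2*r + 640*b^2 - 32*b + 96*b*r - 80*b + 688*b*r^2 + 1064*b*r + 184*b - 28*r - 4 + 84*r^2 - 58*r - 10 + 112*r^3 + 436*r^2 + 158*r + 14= 512*b^3 + 640*b^2 + 72*b + 112*r^3 + r^2*(688*b + 520) + r*(1088*b^2 + 1160*b + 72)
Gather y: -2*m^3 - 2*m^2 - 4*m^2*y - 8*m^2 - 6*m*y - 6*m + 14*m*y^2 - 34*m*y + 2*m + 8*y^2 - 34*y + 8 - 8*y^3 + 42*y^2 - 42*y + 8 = -2*m^3 - 10*m^2 - 4*m - 8*y^3 + y^2*(14*m + 50) + y*(-4*m^2 - 40*m - 76) + 16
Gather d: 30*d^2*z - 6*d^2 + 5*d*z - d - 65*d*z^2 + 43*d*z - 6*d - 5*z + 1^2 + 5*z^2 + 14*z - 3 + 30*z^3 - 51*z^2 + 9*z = d^2*(30*z - 6) + d*(-65*z^2 + 48*z - 7) + 30*z^3 - 46*z^2 + 18*z - 2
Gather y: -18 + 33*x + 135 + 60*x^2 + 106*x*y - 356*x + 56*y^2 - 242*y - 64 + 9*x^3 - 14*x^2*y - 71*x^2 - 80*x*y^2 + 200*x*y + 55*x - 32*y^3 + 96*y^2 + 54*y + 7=9*x^3 - 11*x^2 - 268*x - 32*y^3 + y^2*(152 - 80*x) + y*(-14*x^2 + 306*x - 188) + 60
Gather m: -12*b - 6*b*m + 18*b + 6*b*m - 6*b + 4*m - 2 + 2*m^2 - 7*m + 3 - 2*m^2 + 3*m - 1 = 0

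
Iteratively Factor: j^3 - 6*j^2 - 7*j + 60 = (j - 5)*(j^2 - j - 12) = (j - 5)*(j - 4)*(j + 3)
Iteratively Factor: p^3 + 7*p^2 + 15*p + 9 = (p + 1)*(p^2 + 6*p + 9) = (p + 1)*(p + 3)*(p + 3)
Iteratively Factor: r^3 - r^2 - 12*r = (r + 3)*(r^2 - 4*r) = (r - 4)*(r + 3)*(r)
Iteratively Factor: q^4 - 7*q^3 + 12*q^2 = (q - 3)*(q^3 - 4*q^2) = q*(q - 3)*(q^2 - 4*q) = q*(q - 4)*(q - 3)*(q)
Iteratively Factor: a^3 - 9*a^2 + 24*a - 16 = (a - 4)*(a^2 - 5*a + 4) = (a - 4)^2*(a - 1)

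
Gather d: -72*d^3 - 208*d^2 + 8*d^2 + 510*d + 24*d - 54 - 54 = -72*d^3 - 200*d^2 + 534*d - 108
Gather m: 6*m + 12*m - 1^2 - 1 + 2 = 18*m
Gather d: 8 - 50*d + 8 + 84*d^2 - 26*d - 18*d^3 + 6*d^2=-18*d^3 + 90*d^2 - 76*d + 16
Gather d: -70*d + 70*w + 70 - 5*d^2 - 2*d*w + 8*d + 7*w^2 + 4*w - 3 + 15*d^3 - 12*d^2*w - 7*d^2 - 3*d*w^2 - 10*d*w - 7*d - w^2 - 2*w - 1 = 15*d^3 + d^2*(-12*w - 12) + d*(-3*w^2 - 12*w - 69) + 6*w^2 + 72*w + 66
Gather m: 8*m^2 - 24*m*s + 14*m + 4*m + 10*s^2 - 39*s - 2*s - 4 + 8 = 8*m^2 + m*(18 - 24*s) + 10*s^2 - 41*s + 4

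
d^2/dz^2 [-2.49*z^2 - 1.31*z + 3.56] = -4.98000000000000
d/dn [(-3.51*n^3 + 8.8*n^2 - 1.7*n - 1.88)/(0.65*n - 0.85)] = (-4.563*n^3 + 14.6705*n^2 - 14.96*n + 2.667)/(0.4225*n^2 - 1.105*n + 0.7225)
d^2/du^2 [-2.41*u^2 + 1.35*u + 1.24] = -4.82000000000000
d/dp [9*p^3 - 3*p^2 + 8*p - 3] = 27*p^2 - 6*p + 8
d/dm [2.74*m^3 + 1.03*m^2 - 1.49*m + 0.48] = 8.22*m^2 + 2.06*m - 1.49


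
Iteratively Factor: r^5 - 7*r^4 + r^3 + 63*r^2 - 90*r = (r - 3)*(r^4 - 4*r^3 - 11*r^2 + 30*r) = r*(r - 3)*(r^3 - 4*r^2 - 11*r + 30) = r*(r - 3)*(r - 2)*(r^2 - 2*r - 15) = r*(r - 5)*(r - 3)*(r - 2)*(r + 3)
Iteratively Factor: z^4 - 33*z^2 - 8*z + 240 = (z - 5)*(z^3 + 5*z^2 - 8*z - 48) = (z - 5)*(z + 4)*(z^2 + z - 12) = (z - 5)*(z - 3)*(z + 4)*(z + 4)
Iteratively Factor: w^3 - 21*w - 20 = (w - 5)*(w^2 + 5*w + 4) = (w - 5)*(w + 4)*(w + 1)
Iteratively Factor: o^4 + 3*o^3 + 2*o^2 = (o)*(o^3 + 3*o^2 + 2*o) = o^2*(o^2 + 3*o + 2) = o^2*(o + 2)*(o + 1)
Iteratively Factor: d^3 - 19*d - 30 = (d - 5)*(d^2 + 5*d + 6) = (d - 5)*(d + 3)*(d + 2)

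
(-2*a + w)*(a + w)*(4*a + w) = -8*a^3 - 6*a^2*w + 3*a*w^2 + w^3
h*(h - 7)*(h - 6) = h^3 - 13*h^2 + 42*h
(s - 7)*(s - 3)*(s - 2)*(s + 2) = s^4 - 10*s^3 + 17*s^2 + 40*s - 84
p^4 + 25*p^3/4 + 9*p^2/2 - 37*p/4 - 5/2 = (p - 1)*(p + 1/4)*(p + 2)*(p + 5)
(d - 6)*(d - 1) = d^2 - 7*d + 6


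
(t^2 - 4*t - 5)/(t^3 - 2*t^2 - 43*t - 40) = (t - 5)/(t^2 - 3*t - 40)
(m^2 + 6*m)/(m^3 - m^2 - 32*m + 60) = m/(m^2 - 7*m + 10)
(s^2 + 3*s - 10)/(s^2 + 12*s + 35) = (s - 2)/(s + 7)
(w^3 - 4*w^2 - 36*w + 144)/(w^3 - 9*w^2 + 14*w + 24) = (w + 6)/(w + 1)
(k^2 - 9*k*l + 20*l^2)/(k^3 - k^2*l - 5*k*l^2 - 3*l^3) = (-k^2 + 9*k*l - 20*l^2)/(-k^3 + k^2*l + 5*k*l^2 + 3*l^3)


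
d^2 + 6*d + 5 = (d + 1)*(d + 5)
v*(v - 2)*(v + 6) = v^3 + 4*v^2 - 12*v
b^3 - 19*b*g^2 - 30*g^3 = (b - 5*g)*(b + 2*g)*(b + 3*g)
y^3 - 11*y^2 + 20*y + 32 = (y - 8)*(y - 4)*(y + 1)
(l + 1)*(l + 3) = l^2 + 4*l + 3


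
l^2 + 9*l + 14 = (l + 2)*(l + 7)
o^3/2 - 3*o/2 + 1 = (o/2 + 1)*(o - 1)^2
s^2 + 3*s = s*(s + 3)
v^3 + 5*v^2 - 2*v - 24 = (v - 2)*(v + 3)*(v + 4)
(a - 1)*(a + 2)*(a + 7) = a^3 + 8*a^2 + 5*a - 14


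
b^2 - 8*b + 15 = (b - 5)*(b - 3)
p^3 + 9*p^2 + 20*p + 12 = (p + 1)*(p + 2)*(p + 6)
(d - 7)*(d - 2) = d^2 - 9*d + 14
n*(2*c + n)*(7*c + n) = 14*c^2*n + 9*c*n^2 + n^3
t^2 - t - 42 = (t - 7)*(t + 6)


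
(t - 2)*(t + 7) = t^2 + 5*t - 14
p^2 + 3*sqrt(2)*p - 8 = (p - sqrt(2))*(p + 4*sqrt(2))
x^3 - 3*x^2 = x^2*(x - 3)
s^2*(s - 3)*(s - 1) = s^4 - 4*s^3 + 3*s^2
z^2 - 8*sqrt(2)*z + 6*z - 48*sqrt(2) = (z + 6)*(z - 8*sqrt(2))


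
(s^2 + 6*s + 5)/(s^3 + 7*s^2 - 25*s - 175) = (s + 1)/(s^2 + 2*s - 35)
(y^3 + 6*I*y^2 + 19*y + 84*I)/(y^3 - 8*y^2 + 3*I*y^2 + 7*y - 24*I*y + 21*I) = (y^2 + 3*I*y + 28)/(y^2 - 8*y + 7)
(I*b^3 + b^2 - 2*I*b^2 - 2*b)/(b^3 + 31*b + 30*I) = b*(I*b^2 + b - 2*I*b - 2)/(b^3 + 31*b + 30*I)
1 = 1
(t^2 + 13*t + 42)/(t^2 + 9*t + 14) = (t + 6)/(t + 2)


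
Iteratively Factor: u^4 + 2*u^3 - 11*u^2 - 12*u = (u + 4)*(u^3 - 2*u^2 - 3*u) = u*(u + 4)*(u^2 - 2*u - 3) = u*(u - 3)*(u + 4)*(u + 1)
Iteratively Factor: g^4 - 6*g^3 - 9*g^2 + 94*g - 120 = (g - 2)*(g^3 - 4*g^2 - 17*g + 60) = (g - 3)*(g - 2)*(g^2 - g - 20) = (g - 5)*(g - 3)*(g - 2)*(g + 4)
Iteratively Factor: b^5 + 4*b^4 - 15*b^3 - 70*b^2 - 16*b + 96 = (b - 4)*(b^4 + 8*b^3 + 17*b^2 - 2*b - 24) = (b - 4)*(b + 2)*(b^3 + 6*b^2 + 5*b - 12) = (b - 4)*(b - 1)*(b + 2)*(b^2 + 7*b + 12) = (b - 4)*(b - 1)*(b + 2)*(b + 3)*(b + 4)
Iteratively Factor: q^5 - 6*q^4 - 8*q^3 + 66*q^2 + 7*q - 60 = (q - 5)*(q^4 - q^3 - 13*q^2 + q + 12) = (q - 5)*(q - 1)*(q^3 - 13*q - 12) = (q - 5)*(q - 4)*(q - 1)*(q^2 + 4*q + 3) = (q - 5)*(q - 4)*(q - 1)*(q + 3)*(q + 1)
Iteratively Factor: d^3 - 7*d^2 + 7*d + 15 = (d - 3)*(d^2 - 4*d - 5) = (d - 5)*(d - 3)*(d + 1)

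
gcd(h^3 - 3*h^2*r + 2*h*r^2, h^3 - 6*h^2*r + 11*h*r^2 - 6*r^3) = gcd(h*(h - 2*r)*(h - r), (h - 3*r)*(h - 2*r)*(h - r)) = h^2 - 3*h*r + 2*r^2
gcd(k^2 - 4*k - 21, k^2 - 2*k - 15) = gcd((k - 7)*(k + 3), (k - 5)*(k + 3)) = k + 3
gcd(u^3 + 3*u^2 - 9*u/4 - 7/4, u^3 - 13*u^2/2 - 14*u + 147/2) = u + 7/2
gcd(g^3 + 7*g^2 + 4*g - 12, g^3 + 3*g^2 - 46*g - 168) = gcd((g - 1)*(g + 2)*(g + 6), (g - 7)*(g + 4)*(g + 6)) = g + 6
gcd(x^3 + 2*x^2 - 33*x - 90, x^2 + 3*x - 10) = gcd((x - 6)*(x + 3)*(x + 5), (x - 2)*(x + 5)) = x + 5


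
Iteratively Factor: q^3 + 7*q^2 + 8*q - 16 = (q + 4)*(q^2 + 3*q - 4) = (q + 4)^2*(q - 1)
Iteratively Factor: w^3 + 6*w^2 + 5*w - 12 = (w + 4)*(w^2 + 2*w - 3) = (w - 1)*(w + 4)*(w + 3)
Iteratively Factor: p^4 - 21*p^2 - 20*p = (p + 4)*(p^3 - 4*p^2 - 5*p) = p*(p + 4)*(p^2 - 4*p - 5) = p*(p + 1)*(p + 4)*(p - 5)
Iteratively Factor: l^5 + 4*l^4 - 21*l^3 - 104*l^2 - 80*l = (l + 4)*(l^4 - 21*l^2 - 20*l) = (l - 5)*(l + 4)*(l^3 + 5*l^2 + 4*l) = l*(l - 5)*(l + 4)*(l^2 + 5*l + 4) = l*(l - 5)*(l + 1)*(l + 4)*(l + 4)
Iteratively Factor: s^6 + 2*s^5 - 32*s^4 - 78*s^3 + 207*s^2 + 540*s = (s + 3)*(s^5 - s^4 - 29*s^3 + 9*s^2 + 180*s) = (s + 3)^2*(s^4 - 4*s^3 - 17*s^2 + 60*s) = (s - 5)*(s + 3)^2*(s^3 + s^2 - 12*s) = (s - 5)*(s + 3)^2*(s + 4)*(s^2 - 3*s) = (s - 5)*(s - 3)*(s + 3)^2*(s + 4)*(s)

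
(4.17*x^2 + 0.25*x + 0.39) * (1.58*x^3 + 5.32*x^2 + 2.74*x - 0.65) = 6.5886*x^5 + 22.5794*x^4 + 13.372*x^3 + 0.0493000000000001*x^2 + 0.9061*x - 0.2535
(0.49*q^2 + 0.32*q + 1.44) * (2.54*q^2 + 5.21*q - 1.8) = 1.2446*q^4 + 3.3657*q^3 + 4.4428*q^2 + 6.9264*q - 2.592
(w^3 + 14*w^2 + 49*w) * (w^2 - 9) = w^5 + 14*w^4 + 40*w^3 - 126*w^2 - 441*w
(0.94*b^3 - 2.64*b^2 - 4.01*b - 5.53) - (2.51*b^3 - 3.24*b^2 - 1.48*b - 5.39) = -1.57*b^3 + 0.6*b^2 - 2.53*b - 0.140000000000001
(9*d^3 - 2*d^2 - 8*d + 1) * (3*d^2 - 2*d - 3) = 27*d^5 - 24*d^4 - 47*d^3 + 25*d^2 + 22*d - 3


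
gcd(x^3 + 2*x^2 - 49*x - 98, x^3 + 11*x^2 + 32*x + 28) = x^2 + 9*x + 14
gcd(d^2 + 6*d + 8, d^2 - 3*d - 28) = d + 4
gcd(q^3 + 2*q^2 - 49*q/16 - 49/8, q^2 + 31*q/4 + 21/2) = q + 7/4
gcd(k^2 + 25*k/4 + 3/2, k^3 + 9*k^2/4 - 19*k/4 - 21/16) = k + 1/4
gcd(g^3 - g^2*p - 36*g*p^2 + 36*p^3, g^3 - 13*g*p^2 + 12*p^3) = -g + p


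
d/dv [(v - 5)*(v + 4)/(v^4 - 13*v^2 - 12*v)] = (v*(1 - 2*v)*(-v^3 + 13*v + 12) + 2*(v - 5)*(v + 4)*(-2*v^3 + 13*v + 6))/(v^2*(-v^3 + 13*v + 12)^2)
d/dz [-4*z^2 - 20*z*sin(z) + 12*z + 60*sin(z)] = -20*z*cos(z) - 8*z - 20*sin(z) + 60*cos(z) + 12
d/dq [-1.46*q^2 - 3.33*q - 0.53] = -2.92*q - 3.33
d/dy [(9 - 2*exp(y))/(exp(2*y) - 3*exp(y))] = (2*exp(2*y) - 18*exp(y) + 27)*exp(-y)/(exp(2*y) - 6*exp(y) + 9)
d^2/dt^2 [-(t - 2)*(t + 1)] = -2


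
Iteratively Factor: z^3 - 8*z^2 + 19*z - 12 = (z - 1)*(z^2 - 7*z + 12) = (z - 3)*(z - 1)*(z - 4)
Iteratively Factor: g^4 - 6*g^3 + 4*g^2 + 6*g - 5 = (g - 5)*(g^3 - g^2 - g + 1) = (g - 5)*(g - 1)*(g^2 - 1) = (g - 5)*(g - 1)^2*(g + 1)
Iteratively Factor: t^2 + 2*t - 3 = (t + 3)*(t - 1)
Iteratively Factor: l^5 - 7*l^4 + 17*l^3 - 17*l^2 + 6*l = (l - 3)*(l^4 - 4*l^3 + 5*l^2 - 2*l) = (l - 3)*(l - 2)*(l^3 - 2*l^2 + l) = (l - 3)*(l - 2)*(l - 1)*(l^2 - l) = l*(l - 3)*(l - 2)*(l - 1)*(l - 1)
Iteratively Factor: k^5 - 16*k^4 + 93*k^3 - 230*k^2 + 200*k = (k)*(k^4 - 16*k^3 + 93*k^2 - 230*k + 200) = k*(k - 4)*(k^3 - 12*k^2 + 45*k - 50) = k*(k - 5)*(k - 4)*(k^2 - 7*k + 10) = k*(k - 5)^2*(k - 4)*(k - 2)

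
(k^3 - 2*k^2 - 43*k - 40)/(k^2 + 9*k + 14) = (k^3 - 2*k^2 - 43*k - 40)/(k^2 + 9*k + 14)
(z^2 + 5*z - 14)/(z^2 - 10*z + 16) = (z + 7)/(z - 8)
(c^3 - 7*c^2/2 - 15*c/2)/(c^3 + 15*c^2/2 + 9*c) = (c - 5)/(c + 6)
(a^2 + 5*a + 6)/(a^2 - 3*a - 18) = (a + 2)/(a - 6)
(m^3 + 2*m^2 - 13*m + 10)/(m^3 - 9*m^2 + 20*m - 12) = (m + 5)/(m - 6)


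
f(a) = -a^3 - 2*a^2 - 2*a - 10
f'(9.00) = -281.00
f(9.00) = -919.00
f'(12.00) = -482.00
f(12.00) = -2050.00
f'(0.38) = -3.95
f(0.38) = -11.10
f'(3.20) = -45.52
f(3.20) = -69.65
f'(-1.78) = -4.39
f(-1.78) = -7.14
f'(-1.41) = -2.32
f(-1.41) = -8.35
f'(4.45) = -79.21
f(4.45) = -146.63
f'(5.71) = -122.65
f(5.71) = -272.80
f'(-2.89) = -15.50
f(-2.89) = 3.21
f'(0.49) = -4.68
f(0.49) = -11.58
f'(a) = -3*a^2 - 4*a - 2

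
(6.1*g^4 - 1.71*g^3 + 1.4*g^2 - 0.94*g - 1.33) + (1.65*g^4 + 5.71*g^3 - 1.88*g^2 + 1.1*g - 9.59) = 7.75*g^4 + 4.0*g^3 - 0.48*g^2 + 0.16*g - 10.92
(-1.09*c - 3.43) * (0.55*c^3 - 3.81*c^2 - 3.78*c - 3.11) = -0.5995*c^4 + 2.2664*c^3 + 17.1885*c^2 + 16.3553*c + 10.6673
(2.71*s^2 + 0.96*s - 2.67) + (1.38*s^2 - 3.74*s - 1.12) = 4.09*s^2 - 2.78*s - 3.79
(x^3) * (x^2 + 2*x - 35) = x^5 + 2*x^4 - 35*x^3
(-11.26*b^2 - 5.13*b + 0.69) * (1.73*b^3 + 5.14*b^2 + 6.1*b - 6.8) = -19.4798*b^5 - 66.7513*b^4 - 93.8605*b^3 + 48.8216*b^2 + 39.093*b - 4.692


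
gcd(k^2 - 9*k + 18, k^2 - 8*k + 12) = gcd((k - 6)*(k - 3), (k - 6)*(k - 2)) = k - 6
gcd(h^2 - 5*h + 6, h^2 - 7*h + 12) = h - 3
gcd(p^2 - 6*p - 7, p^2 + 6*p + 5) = p + 1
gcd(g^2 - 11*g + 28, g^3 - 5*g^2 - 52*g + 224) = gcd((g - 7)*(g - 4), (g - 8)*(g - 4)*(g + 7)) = g - 4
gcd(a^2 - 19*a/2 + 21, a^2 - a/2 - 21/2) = a - 7/2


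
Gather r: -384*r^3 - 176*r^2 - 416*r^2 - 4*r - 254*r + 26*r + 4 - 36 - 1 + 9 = -384*r^3 - 592*r^2 - 232*r - 24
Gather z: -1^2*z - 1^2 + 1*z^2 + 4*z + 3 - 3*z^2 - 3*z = 2 - 2*z^2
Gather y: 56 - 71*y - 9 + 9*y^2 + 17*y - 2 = 9*y^2 - 54*y + 45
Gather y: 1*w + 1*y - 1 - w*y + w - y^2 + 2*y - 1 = 2*w - y^2 + y*(3 - w) - 2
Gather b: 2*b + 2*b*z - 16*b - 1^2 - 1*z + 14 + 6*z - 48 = b*(2*z - 14) + 5*z - 35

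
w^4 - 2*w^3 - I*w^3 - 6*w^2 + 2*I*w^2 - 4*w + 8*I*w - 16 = (w - 4)*(w + 2)*(w - 2*I)*(w + I)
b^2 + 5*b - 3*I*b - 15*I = (b + 5)*(b - 3*I)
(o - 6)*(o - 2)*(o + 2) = o^3 - 6*o^2 - 4*o + 24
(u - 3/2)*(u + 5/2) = u^2 + u - 15/4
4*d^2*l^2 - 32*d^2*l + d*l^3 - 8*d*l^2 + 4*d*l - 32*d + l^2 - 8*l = (4*d + l)*(l - 8)*(d*l + 1)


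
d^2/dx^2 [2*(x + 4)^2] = 4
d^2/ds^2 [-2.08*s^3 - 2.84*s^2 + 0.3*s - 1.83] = -12.48*s - 5.68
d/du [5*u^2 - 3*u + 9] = 10*u - 3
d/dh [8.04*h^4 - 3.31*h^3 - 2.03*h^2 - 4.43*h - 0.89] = 32.16*h^3 - 9.93*h^2 - 4.06*h - 4.43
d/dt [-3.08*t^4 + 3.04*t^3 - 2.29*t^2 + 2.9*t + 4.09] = -12.32*t^3 + 9.12*t^2 - 4.58*t + 2.9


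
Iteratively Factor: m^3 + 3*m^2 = (m + 3)*(m^2) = m*(m + 3)*(m)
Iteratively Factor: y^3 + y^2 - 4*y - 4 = (y + 2)*(y^2 - y - 2) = (y - 2)*(y + 2)*(y + 1)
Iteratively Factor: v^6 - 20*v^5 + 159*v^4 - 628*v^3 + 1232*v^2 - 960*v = (v - 4)*(v^5 - 16*v^4 + 95*v^3 - 248*v^2 + 240*v) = v*(v - 4)*(v^4 - 16*v^3 + 95*v^2 - 248*v + 240) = v*(v - 4)^2*(v^3 - 12*v^2 + 47*v - 60) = v*(v - 4)^2*(v - 3)*(v^2 - 9*v + 20) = v*(v - 4)^3*(v - 3)*(v - 5)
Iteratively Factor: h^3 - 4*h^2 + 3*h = (h - 3)*(h^2 - h) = (h - 3)*(h - 1)*(h)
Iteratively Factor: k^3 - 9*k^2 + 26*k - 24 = (k - 2)*(k^2 - 7*k + 12) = (k - 3)*(k - 2)*(k - 4)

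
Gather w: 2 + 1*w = w + 2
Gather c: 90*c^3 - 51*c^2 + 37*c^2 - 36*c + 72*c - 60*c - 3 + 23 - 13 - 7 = 90*c^3 - 14*c^2 - 24*c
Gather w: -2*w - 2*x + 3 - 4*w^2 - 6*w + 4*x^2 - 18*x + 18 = -4*w^2 - 8*w + 4*x^2 - 20*x + 21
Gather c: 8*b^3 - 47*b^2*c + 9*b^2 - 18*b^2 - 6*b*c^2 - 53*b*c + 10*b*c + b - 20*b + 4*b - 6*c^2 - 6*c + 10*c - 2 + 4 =8*b^3 - 9*b^2 - 15*b + c^2*(-6*b - 6) + c*(-47*b^2 - 43*b + 4) + 2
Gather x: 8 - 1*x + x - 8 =0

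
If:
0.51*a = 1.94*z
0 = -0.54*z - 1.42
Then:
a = -10.00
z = -2.63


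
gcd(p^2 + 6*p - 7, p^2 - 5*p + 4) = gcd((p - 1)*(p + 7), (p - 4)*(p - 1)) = p - 1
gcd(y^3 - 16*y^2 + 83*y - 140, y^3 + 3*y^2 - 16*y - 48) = y - 4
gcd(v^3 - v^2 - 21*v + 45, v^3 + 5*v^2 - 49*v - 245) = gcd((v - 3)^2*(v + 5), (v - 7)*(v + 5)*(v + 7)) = v + 5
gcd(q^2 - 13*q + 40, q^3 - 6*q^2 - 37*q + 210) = q - 5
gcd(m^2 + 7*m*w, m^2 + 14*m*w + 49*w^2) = m + 7*w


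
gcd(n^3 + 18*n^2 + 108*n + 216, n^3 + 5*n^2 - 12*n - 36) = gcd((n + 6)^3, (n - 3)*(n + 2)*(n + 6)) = n + 6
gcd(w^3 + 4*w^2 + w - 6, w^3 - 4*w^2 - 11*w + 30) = w + 3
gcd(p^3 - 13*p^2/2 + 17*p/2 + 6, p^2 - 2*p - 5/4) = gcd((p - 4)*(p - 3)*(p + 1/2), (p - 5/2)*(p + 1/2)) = p + 1/2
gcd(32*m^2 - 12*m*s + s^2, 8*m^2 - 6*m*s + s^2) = -4*m + s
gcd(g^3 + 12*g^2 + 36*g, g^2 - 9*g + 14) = 1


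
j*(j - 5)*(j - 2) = j^3 - 7*j^2 + 10*j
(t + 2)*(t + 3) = t^2 + 5*t + 6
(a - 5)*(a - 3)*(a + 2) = a^3 - 6*a^2 - a + 30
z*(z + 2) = z^2 + 2*z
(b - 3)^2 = b^2 - 6*b + 9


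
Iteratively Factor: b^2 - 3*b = (b)*(b - 3)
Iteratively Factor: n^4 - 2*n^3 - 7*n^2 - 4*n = (n + 1)*(n^3 - 3*n^2 - 4*n) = (n + 1)^2*(n^2 - 4*n) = (n - 4)*(n + 1)^2*(n)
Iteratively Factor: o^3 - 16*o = (o - 4)*(o^2 + 4*o) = (o - 4)*(o + 4)*(o)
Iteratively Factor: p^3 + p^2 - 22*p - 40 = (p - 5)*(p^2 + 6*p + 8) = (p - 5)*(p + 2)*(p + 4)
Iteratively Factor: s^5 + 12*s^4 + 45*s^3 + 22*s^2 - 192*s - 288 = (s + 4)*(s^4 + 8*s^3 + 13*s^2 - 30*s - 72) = (s - 2)*(s + 4)*(s^3 + 10*s^2 + 33*s + 36) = (s - 2)*(s + 3)*(s + 4)*(s^2 + 7*s + 12) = (s - 2)*(s + 3)*(s + 4)^2*(s + 3)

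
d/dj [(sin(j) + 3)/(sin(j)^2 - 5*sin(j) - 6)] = (-6*sin(j) + cos(j)^2 + 8)*cos(j)/((sin(j) - 6)^2*(sin(j) + 1)^2)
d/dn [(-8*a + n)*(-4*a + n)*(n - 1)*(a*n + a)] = 2*a*(32*a^2*n - 18*a*n^2 + 6*a + 2*n^3 - n)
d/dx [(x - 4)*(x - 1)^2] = 3*(x - 3)*(x - 1)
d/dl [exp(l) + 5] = exp(l)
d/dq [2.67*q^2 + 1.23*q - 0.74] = 5.34*q + 1.23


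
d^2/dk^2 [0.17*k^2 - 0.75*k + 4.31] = 0.340000000000000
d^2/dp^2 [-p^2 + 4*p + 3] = -2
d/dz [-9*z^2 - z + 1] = -18*z - 1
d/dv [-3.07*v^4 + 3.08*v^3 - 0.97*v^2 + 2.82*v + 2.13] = -12.28*v^3 + 9.24*v^2 - 1.94*v + 2.82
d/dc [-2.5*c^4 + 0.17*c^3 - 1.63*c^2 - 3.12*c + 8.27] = -10.0*c^3 + 0.51*c^2 - 3.26*c - 3.12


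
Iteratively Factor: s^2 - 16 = (s - 4)*(s + 4)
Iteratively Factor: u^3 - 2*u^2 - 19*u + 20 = (u - 1)*(u^2 - u - 20) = (u - 5)*(u - 1)*(u + 4)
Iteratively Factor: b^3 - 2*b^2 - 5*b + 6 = (b - 1)*(b^2 - b - 6) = (b - 1)*(b + 2)*(b - 3)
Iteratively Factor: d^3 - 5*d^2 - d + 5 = (d - 5)*(d^2 - 1) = (d - 5)*(d + 1)*(d - 1)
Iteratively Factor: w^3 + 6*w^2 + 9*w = (w + 3)*(w^2 + 3*w) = (w + 3)^2*(w)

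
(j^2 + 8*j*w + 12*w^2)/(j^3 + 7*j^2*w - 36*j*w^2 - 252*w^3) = (-j - 2*w)/(-j^2 - j*w + 42*w^2)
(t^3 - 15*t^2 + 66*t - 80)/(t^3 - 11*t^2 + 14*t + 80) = (t - 2)/(t + 2)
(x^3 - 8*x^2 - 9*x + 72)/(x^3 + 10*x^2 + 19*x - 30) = (x^3 - 8*x^2 - 9*x + 72)/(x^3 + 10*x^2 + 19*x - 30)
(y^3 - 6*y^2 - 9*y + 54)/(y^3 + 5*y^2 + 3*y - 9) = (y^2 - 9*y + 18)/(y^2 + 2*y - 3)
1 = 1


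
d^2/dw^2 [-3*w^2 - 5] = -6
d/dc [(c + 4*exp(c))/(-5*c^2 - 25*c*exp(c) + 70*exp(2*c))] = ((c + 4*exp(c))*(5*c*exp(c) + 2*c - 28*exp(2*c) + 5*exp(c)) - (4*exp(c) + 1)*(c^2 + 5*c*exp(c) - 14*exp(2*c)))/(5*(c^2 + 5*c*exp(c) - 14*exp(2*c))^2)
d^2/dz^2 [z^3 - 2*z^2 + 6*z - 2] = 6*z - 4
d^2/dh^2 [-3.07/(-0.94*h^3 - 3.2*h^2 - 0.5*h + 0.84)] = (-(17.3148*h + 19.648)*(0.94*h^3 + 3.2*h^2 + 0.5*h - 0.84) + 3.07*(2.82*h^2 + 6.4*h + 0.5)*(5.64*h^2 + 12.8*h + 1.0))/(0.94*h^3 + 3.2*h^2 + 0.5*h - 0.84)^3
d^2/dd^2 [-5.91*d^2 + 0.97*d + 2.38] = -11.8200000000000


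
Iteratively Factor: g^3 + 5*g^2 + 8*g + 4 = (g + 1)*(g^2 + 4*g + 4) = (g + 1)*(g + 2)*(g + 2)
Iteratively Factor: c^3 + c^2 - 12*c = (c - 3)*(c^2 + 4*c) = c*(c - 3)*(c + 4)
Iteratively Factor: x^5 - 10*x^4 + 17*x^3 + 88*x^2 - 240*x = (x)*(x^4 - 10*x^3 + 17*x^2 + 88*x - 240) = x*(x - 4)*(x^3 - 6*x^2 - 7*x + 60) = x*(x - 5)*(x - 4)*(x^2 - x - 12) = x*(x - 5)*(x - 4)*(x + 3)*(x - 4)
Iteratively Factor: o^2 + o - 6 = (o + 3)*(o - 2)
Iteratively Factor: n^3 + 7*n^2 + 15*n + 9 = (n + 3)*(n^2 + 4*n + 3) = (n + 3)^2*(n + 1)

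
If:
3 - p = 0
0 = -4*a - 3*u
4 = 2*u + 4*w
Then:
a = 3*w/2 - 3/2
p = 3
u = 2 - 2*w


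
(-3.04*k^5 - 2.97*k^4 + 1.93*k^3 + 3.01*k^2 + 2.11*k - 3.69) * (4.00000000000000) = -12.16*k^5 - 11.88*k^4 + 7.72*k^3 + 12.04*k^2 + 8.44*k - 14.76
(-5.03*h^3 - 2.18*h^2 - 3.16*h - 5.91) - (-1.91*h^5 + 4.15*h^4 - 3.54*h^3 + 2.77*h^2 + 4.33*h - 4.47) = 1.91*h^5 - 4.15*h^4 - 1.49*h^3 - 4.95*h^2 - 7.49*h - 1.44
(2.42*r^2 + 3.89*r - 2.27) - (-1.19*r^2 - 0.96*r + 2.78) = 3.61*r^2 + 4.85*r - 5.05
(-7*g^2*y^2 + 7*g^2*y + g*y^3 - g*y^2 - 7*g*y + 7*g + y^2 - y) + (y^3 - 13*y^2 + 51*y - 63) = -7*g^2*y^2 + 7*g^2*y + g*y^3 - g*y^2 - 7*g*y + 7*g + y^3 - 12*y^2 + 50*y - 63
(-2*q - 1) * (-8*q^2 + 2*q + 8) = 16*q^3 + 4*q^2 - 18*q - 8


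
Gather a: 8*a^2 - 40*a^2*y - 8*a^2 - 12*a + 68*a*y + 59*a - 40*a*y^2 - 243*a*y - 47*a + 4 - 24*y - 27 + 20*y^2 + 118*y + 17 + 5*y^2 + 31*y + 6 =-40*a^2*y + a*(-40*y^2 - 175*y) + 25*y^2 + 125*y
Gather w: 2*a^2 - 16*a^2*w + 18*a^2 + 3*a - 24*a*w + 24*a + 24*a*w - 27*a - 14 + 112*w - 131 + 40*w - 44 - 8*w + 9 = 20*a^2 + w*(144 - 16*a^2) - 180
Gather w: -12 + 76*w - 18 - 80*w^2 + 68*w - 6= -80*w^2 + 144*w - 36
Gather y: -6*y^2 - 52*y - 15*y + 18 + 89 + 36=-6*y^2 - 67*y + 143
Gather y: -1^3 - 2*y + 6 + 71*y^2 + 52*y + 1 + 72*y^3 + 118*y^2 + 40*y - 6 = 72*y^3 + 189*y^2 + 90*y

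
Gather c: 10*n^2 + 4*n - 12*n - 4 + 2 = 10*n^2 - 8*n - 2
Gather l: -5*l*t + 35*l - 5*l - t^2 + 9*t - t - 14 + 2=l*(30 - 5*t) - t^2 + 8*t - 12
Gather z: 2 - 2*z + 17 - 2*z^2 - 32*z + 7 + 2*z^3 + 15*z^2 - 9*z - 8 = 2*z^3 + 13*z^2 - 43*z + 18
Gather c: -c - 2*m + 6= -c - 2*m + 6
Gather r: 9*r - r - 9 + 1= 8*r - 8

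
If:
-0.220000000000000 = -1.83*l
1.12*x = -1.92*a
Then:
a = -0.583333333333333*x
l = 0.12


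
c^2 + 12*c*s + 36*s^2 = (c + 6*s)^2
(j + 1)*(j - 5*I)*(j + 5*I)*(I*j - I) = I*j^4 + 24*I*j^2 - 25*I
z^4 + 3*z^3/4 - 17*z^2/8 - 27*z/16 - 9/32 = (z - 3/2)*(z + 1/4)*(z + 1/2)*(z + 3/2)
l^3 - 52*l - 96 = (l - 8)*(l + 2)*(l + 6)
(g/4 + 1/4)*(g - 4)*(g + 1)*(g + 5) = g^4/4 + 3*g^3/4 - 17*g^2/4 - 39*g/4 - 5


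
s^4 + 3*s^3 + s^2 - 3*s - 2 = (s + 1)*(s + 2)*(-I*s - I)*(I*s - I)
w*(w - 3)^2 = w^3 - 6*w^2 + 9*w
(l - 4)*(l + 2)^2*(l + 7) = l^4 + 7*l^3 - 12*l^2 - 100*l - 112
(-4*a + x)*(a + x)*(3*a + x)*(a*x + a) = -12*a^4*x - 12*a^4 - 13*a^3*x^2 - 13*a^3*x + a*x^4 + a*x^3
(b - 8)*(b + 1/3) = b^2 - 23*b/3 - 8/3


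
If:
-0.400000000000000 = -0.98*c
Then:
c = 0.41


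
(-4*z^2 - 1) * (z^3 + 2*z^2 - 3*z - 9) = -4*z^5 - 8*z^4 + 11*z^3 + 34*z^2 + 3*z + 9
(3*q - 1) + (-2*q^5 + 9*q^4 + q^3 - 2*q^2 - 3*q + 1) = -2*q^5 + 9*q^4 + q^3 - 2*q^2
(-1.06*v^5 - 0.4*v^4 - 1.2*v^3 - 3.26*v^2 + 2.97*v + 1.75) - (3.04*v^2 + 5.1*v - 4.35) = -1.06*v^5 - 0.4*v^4 - 1.2*v^3 - 6.3*v^2 - 2.13*v + 6.1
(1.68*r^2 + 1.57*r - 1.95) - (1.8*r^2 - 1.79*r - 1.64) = -0.12*r^2 + 3.36*r - 0.31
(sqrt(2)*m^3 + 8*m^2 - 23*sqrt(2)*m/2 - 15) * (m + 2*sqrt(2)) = sqrt(2)*m^4 + 12*m^3 + 9*sqrt(2)*m^2/2 - 61*m - 30*sqrt(2)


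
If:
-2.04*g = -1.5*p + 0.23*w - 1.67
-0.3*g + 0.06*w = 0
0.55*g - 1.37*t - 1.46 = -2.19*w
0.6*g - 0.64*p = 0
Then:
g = 0.94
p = 0.88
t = 6.79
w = 4.68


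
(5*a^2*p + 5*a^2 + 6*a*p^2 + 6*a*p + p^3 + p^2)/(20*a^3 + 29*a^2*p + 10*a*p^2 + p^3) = (p + 1)/(4*a + p)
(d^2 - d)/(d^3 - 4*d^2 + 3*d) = 1/(d - 3)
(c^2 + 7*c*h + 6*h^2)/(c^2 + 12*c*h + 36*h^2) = (c + h)/(c + 6*h)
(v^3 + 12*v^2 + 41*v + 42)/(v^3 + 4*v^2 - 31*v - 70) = (v + 3)/(v - 5)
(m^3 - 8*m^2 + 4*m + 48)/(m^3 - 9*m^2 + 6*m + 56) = (m - 6)/(m - 7)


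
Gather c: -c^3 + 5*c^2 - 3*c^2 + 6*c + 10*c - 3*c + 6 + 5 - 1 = -c^3 + 2*c^2 + 13*c + 10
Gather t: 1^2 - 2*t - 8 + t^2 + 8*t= t^2 + 6*t - 7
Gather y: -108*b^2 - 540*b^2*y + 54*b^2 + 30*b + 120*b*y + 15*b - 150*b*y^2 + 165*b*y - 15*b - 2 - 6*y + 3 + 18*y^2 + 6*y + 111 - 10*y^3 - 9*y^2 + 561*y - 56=-54*b^2 + 30*b - 10*y^3 + y^2*(9 - 150*b) + y*(-540*b^2 + 285*b + 561) + 56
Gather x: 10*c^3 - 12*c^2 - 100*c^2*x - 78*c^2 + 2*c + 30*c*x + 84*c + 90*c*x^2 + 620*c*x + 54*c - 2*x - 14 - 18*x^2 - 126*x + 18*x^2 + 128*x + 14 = 10*c^3 - 90*c^2 + 90*c*x^2 + 140*c + x*(-100*c^2 + 650*c)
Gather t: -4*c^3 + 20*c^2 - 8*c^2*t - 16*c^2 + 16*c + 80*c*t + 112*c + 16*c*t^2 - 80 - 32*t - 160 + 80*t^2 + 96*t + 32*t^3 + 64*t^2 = -4*c^3 + 4*c^2 + 128*c + 32*t^3 + t^2*(16*c + 144) + t*(-8*c^2 + 80*c + 64) - 240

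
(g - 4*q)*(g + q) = g^2 - 3*g*q - 4*q^2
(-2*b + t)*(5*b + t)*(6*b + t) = -60*b^3 + 8*b^2*t + 9*b*t^2 + t^3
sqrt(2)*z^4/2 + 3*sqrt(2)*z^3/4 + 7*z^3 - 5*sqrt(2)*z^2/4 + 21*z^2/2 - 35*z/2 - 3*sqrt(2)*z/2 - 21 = (z - 3/2)*(z + 1)*(z + 7*sqrt(2))*(sqrt(2)*z/2 + sqrt(2))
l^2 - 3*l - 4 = (l - 4)*(l + 1)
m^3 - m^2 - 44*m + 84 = (m - 6)*(m - 2)*(m + 7)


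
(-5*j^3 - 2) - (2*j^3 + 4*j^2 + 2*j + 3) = -7*j^3 - 4*j^2 - 2*j - 5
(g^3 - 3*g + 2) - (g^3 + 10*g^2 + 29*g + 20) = -10*g^2 - 32*g - 18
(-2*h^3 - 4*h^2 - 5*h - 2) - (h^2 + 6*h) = -2*h^3 - 5*h^2 - 11*h - 2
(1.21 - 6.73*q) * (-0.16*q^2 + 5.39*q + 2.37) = 1.0768*q^3 - 36.4683*q^2 - 9.4282*q + 2.8677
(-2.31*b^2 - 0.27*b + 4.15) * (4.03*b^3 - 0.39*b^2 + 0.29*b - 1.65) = -9.3093*b^5 - 0.1872*b^4 + 16.1599*b^3 + 2.1147*b^2 + 1.649*b - 6.8475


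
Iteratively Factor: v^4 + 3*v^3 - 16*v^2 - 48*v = (v)*(v^3 + 3*v^2 - 16*v - 48) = v*(v - 4)*(v^2 + 7*v + 12) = v*(v - 4)*(v + 3)*(v + 4)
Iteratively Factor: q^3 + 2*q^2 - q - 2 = (q + 2)*(q^2 - 1) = (q + 1)*(q + 2)*(q - 1)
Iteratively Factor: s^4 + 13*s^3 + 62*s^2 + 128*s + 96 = (s + 4)*(s^3 + 9*s^2 + 26*s + 24) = (s + 4)^2*(s^2 + 5*s + 6) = (s + 2)*(s + 4)^2*(s + 3)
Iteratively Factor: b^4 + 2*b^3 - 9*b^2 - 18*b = (b - 3)*(b^3 + 5*b^2 + 6*b) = (b - 3)*(b + 3)*(b^2 + 2*b) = b*(b - 3)*(b + 3)*(b + 2)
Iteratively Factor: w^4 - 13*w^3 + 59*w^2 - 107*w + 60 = (w - 1)*(w^3 - 12*w^2 + 47*w - 60) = (w - 3)*(w - 1)*(w^2 - 9*w + 20) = (w - 4)*(w - 3)*(w - 1)*(w - 5)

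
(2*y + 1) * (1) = 2*y + 1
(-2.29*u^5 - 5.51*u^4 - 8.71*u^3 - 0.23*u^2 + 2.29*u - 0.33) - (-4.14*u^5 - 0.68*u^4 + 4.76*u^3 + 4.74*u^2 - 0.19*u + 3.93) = 1.85*u^5 - 4.83*u^4 - 13.47*u^3 - 4.97*u^2 + 2.48*u - 4.26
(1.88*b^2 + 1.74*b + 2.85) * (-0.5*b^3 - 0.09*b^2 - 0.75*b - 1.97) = -0.94*b^5 - 1.0392*b^4 - 2.9916*b^3 - 5.2651*b^2 - 5.5653*b - 5.6145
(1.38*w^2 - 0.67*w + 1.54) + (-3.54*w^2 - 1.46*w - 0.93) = -2.16*w^2 - 2.13*w + 0.61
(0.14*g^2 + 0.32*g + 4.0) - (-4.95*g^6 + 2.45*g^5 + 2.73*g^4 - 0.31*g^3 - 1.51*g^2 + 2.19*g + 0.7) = 4.95*g^6 - 2.45*g^5 - 2.73*g^4 + 0.31*g^3 + 1.65*g^2 - 1.87*g + 3.3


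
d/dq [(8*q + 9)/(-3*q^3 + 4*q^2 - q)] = (48*q^3 + 49*q^2 - 72*q + 9)/(q^2*(9*q^4 - 24*q^3 + 22*q^2 - 8*q + 1))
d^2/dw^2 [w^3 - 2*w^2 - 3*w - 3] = 6*w - 4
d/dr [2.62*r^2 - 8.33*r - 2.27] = 5.24*r - 8.33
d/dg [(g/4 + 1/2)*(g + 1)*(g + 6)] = 3*g^2/4 + 9*g/2 + 5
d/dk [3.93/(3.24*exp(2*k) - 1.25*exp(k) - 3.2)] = (4.9125 - 25.4664*exp(k))*exp(k)/(-3.24*exp(2*k) + 1.25*exp(k) + 3.2)^2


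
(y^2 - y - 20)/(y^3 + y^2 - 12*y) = (y - 5)/(y*(y - 3))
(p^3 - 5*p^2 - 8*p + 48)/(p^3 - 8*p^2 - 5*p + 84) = (p - 4)/(p - 7)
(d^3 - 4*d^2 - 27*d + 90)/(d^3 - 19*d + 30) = (d - 6)/(d - 2)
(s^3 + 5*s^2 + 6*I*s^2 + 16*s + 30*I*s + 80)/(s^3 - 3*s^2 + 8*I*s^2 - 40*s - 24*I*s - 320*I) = (s - 2*I)/(s - 8)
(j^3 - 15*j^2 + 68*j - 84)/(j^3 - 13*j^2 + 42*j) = (j - 2)/j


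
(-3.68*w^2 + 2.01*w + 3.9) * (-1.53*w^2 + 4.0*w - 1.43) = 5.6304*w^4 - 17.7953*w^3 + 7.3354*w^2 + 12.7257*w - 5.577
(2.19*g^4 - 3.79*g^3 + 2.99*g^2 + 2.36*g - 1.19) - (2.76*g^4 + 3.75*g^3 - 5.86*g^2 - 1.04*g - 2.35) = -0.57*g^4 - 7.54*g^3 + 8.85*g^2 + 3.4*g + 1.16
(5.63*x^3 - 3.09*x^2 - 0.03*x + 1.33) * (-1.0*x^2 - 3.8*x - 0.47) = -5.63*x^5 - 18.304*x^4 + 9.1259*x^3 + 0.2363*x^2 - 5.0399*x - 0.6251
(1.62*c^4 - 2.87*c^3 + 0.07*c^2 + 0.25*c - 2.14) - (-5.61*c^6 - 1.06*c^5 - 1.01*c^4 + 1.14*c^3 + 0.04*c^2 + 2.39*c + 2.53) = 5.61*c^6 + 1.06*c^5 + 2.63*c^4 - 4.01*c^3 + 0.03*c^2 - 2.14*c - 4.67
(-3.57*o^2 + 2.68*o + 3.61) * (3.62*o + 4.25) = -12.9234*o^3 - 5.4709*o^2 + 24.4582*o + 15.3425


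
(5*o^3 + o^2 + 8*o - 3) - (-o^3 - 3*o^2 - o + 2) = 6*o^3 + 4*o^2 + 9*o - 5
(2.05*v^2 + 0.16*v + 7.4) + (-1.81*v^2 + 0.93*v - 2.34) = 0.24*v^2 + 1.09*v + 5.06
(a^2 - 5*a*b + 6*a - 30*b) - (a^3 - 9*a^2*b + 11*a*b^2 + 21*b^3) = -a^3 + 9*a^2*b + a^2 - 11*a*b^2 - 5*a*b + 6*a - 21*b^3 - 30*b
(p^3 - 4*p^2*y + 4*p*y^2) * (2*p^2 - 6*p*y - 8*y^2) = 2*p^5 - 14*p^4*y + 24*p^3*y^2 + 8*p^2*y^3 - 32*p*y^4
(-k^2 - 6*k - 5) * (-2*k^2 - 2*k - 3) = 2*k^4 + 14*k^3 + 25*k^2 + 28*k + 15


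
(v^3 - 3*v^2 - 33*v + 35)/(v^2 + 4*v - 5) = v - 7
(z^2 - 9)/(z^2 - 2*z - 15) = (z - 3)/(z - 5)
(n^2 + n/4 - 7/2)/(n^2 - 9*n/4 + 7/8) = 2*(n + 2)/(2*n - 1)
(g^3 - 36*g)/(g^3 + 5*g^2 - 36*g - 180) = g/(g + 5)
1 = 1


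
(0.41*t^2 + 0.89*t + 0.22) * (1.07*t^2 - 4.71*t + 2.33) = 0.4387*t^4 - 0.9788*t^3 - 3.0012*t^2 + 1.0375*t + 0.5126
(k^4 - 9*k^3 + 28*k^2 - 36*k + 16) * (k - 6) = k^5 - 15*k^4 + 82*k^3 - 204*k^2 + 232*k - 96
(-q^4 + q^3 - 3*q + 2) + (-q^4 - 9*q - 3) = -2*q^4 + q^3 - 12*q - 1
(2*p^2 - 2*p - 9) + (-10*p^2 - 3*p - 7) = -8*p^2 - 5*p - 16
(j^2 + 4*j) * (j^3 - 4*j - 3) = j^5 + 4*j^4 - 4*j^3 - 19*j^2 - 12*j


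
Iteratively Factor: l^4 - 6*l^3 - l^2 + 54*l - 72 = (l - 3)*(l^3 - 3*l^2 - 10*l + 24) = (l - 4)*(l - 3)*(l^2 + l - 6) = (l - 4)*(l - 3)*(l - 2)*(l + 3)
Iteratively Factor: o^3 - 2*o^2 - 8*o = (o + 2)*(o^2 - 4*o) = o*(o + 2)*(o - 4)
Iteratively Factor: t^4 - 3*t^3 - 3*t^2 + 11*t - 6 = (t - 1)*(t^3 - 2*t^2 - 5*t + 6) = (t - 1)*(t + 2)*(t^2 - 4*t + 3) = (t - 1)^2*(t + 2)*(t - 3)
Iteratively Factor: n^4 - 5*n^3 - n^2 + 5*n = (n + 1)*(n^3 - 6*n^2 + 5*n) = (n - 1)*(n + 1)*(n^2 - 5*n) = (n - 5)*(n - 1)*(n + 1)*(n)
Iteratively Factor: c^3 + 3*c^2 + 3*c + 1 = (c + 1)*(c^2 + 2*c + 1) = (c + 1)^2*(c + 1)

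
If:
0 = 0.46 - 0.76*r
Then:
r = 0.61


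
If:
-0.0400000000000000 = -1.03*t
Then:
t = 0.04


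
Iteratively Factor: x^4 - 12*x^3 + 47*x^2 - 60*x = (x - 4)*(x^3 - 8*x^2 + 15*x) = x*(x - 4)*(x^2 - 8*x + 15) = x*(x - 5)*(x - 4)*(x - 3)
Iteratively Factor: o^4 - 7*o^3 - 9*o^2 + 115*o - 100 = (o + 4)*(o^3 - 11*o^2 + 35*o - 25) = (o - 1)*(o + 4)*(o^2 - 10*o + 25) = (o - 5)*(o - 1)*(o + 4)*(o - 5)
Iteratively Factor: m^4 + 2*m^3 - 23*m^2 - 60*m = (m + 3)*(m^3 - m^2 - 20*m) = (m - 5)*(m + 3)*(m^2 + 4*m) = m*(m - 5)*(m + 3)*(m + 4)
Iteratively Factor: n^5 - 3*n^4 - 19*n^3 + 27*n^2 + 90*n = (n)*(n^4 - 3*n^3 - 19*n^2 + 27*n + 90) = n*(n + 3)*(n^3 - 6*n^2 - n + 30) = n*(n + 2)*(n + 3)*(n^2 - 8*n + 15) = n*(n - 5)*(n + 2)*(n + 3)*(n - 3)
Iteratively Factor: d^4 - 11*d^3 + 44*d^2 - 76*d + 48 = (d - 2)*(d^3 - 9*d^2 + 26*d - 24) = (d - 3)*(d - 2)*(d^2 - 6*d + 8) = (d - 4)*(d - 3)*(d - 2)*(d - 2)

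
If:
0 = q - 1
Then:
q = 1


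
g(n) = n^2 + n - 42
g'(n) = 2*n + 1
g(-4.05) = -29.65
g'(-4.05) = -7.10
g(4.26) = -19.59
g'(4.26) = 9.52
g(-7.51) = 6.89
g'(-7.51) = -14.02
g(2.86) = -30.96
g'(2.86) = 6.72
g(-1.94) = -40.18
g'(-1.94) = -2.88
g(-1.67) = -40.88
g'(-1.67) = -2.34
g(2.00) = -36.00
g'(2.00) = 5.00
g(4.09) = -21.18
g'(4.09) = 9.18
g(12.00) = 114.00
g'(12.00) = 25.00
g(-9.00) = 30.00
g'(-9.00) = -17.00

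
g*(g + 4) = g^2 + 4*g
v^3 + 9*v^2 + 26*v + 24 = (v + 2)*(v + 3)*(v + 4)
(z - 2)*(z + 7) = z^2 + 5*z - 14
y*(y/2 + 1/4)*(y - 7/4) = y^3/2 - 5*y^2/8 - 7*y/16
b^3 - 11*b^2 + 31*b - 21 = (b - 7)*(b - 3)*(b - 1)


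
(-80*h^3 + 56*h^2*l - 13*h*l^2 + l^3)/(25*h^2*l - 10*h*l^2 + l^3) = (-16*h^2 + 8*h*l - l^2)/(l*(5*h - l))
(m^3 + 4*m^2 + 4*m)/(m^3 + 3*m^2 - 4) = m/(m - 1)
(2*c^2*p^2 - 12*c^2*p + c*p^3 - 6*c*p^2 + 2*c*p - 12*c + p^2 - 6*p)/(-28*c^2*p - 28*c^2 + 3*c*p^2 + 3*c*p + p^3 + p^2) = (2*c^2*p^2 - 12*c^2*p + c*p^3 - 6*c*p^2 + 2*c*p - 12*c + p^2 - 6*p)/(-28*c^2*p - 28*c^2 + 3*c*p^2 + 3*c*p + p^3 + p^2)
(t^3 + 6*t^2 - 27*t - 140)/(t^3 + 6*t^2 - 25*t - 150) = (t^2 + 11*t + 28)/(t^2 + 11*t + 30)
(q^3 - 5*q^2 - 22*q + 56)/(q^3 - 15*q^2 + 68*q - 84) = (q + 4)/(q - 6)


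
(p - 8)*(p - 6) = p^2 - 14*p + 48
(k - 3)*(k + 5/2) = k^2 - k/2 - 15/2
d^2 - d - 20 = (d - 5)*(d + 4)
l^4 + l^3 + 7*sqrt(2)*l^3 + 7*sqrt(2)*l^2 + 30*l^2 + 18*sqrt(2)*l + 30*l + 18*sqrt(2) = (l + 1)*(l + sqrt(2))*(l + 3*sqrt(2))^2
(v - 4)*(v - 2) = v^2 - 6*v + 8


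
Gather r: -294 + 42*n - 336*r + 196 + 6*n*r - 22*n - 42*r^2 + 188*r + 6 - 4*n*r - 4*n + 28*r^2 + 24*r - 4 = 16*n - 14*r^2 + r*(2*n - 124) - 96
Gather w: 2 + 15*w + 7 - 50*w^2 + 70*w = -50*w^2 + 85*w + 9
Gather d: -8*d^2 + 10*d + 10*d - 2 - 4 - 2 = -8*d^2 + 20*d - 8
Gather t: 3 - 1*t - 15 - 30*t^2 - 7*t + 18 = -30*t^2 - 8*t + 6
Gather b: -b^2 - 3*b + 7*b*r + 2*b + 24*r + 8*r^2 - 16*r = -b^2 + b*(7*r - 1) + 8*r^2 + 8*r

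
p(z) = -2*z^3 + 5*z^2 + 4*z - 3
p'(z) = -6*z^2 + 10*z + 4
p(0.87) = 2.95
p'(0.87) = 8.16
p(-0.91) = -0.99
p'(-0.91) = -10.07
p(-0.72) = -2.54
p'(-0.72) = -6.31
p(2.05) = 8.98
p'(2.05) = -0.71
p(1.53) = 7.66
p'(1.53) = 5.25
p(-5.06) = 363.89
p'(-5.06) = -200.22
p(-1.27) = 4.08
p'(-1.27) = -18.38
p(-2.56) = 53.08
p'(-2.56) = -60.92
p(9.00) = -1020.00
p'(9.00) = -392.00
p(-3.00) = 84.00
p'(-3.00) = -80.00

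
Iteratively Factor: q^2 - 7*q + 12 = (q - 3)*(q - 4)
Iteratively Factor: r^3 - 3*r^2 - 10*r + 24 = (r - 2)*(r^2 - r - 12) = (r - 2)*(r + 3)*(r - 4)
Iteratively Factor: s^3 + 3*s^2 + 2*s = (s + 1)*(s^2 + 2*s) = (s + 1)*(s + 2)*(s)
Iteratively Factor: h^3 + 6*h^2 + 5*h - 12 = (h + 3)*(h^2 + 3*h - 4) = (h - 1)*(h + 3)*(h + 4)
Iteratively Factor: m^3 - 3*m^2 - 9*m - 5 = (m + 1)*(m^2 - 4*m - 5) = (m + 1)^2*(m - 5)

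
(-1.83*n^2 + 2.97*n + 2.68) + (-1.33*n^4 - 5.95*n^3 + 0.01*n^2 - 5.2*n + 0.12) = -1.33*n^4 - 5.95*n^3 - 1.82*n^2 - 2.23*n + 2.8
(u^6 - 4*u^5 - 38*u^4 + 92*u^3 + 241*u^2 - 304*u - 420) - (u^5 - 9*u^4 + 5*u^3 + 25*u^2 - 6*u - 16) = u^6 - 5*u^5 - 29*u^4 + 87*u^3 + 216*u^2 - 298*u - 404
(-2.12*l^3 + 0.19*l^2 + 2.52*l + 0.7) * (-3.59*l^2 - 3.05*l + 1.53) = 7.6108*l^5 + 5.7839*l^4 - 12.8699*l^3 - 9.9083*l^2 + 1.7206*l + 1.071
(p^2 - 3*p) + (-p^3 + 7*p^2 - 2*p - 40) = -p^3 + 8*p^2 - 5*p - 40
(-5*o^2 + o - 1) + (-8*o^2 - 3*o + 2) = -13*o^2 - 2*o + 1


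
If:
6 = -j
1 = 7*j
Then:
No Solution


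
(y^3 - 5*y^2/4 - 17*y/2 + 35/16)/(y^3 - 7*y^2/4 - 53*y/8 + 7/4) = (y + 5/2)/(y + 2)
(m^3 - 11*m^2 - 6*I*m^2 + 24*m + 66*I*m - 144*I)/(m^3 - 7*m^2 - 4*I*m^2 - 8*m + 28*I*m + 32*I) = (m^2 + m*(-3 - 6*I) + 18*I)/(m^2 + m*(1 - 4*I) - 4*I)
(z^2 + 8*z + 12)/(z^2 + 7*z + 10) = (z + 6)/(z + 5)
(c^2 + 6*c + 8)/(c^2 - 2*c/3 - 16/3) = 3*(c + 4)/(3*c - 8)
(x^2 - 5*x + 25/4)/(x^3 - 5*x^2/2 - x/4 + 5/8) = 2*(2*x - 5)/(4*x^2 - 1)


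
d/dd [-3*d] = -3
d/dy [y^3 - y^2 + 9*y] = 3*y^2 - 2*y + 9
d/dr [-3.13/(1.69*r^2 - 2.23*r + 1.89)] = (10.5794*r - 6.9799)/(1.69*r^2 - 2.23*r + 1.89)^2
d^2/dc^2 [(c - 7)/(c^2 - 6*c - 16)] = 2*((13 - 3*c)*(-c^2 + 6*c + 16) - 4*(c - 7)*(c - 3)^2)/(-c^2 + 6*c + 16)^3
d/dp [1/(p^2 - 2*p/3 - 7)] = 6*(1 - 3*p)/(-3*p^2 + 2*p + 21)^2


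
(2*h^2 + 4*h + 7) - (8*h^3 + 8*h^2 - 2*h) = -8*h^3 - 6*h^2 + 6*h + 7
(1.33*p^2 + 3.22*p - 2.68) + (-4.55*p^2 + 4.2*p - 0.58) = -3.22*p^2 + 7.42*p - 3.26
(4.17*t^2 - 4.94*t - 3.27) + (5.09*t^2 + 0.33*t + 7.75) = 9.26*t^2 - 4.61*t + 4.48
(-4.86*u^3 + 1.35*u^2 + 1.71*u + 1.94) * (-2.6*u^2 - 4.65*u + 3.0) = 12.636*u^5 + 19.089*u^4 - 25.3035*u^3 - 8.9455*u^2 - 3.891*u + 5.82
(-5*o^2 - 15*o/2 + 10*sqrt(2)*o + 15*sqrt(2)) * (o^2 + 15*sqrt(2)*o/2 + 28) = -5*o^4 - 55*sqrt(2)*o^3/2 - 15*o^3/2 - 165*sqrt(2)*o^2/4 + 10*o^2 + 15*o + 280*sqrt(2)*o + 420*sqrt(2)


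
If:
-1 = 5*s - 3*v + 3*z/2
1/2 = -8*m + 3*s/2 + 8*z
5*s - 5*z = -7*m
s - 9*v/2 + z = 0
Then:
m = 725/327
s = -227/327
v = 374/981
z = 788/327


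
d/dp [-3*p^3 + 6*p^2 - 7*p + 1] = -9*p^2 + 12*p - 7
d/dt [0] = 0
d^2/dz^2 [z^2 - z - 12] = 2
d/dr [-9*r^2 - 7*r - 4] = -18*r - 7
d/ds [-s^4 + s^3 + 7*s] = -4*s^3 + 3*s^2 + 7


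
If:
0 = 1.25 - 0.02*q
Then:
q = 62.50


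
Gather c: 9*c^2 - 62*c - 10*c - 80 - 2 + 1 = 9*c^2 - 72*c - 81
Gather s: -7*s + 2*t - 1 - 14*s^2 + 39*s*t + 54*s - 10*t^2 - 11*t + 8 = -14*s^2 + s*(39*t + 47) - 10*t^2 - 9*t + 7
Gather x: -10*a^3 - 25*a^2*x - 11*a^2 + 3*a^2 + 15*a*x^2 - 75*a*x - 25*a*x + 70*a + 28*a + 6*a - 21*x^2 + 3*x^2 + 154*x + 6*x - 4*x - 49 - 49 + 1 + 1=-10*a^3 - 8*a^2 + 104*a + x^2*(15*a - 18) + x*(-25*a^2 - 100*a + 156) - 96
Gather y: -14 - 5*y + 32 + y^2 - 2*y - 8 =y^2 - 7*y + 10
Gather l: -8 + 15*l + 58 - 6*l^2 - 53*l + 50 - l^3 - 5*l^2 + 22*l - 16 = -l^3 - 11*l^2 - 16*l + 84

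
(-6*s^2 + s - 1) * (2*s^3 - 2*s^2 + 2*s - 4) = -12*s^5 + 14*s^4 - 16*s^3 + 28*s^2 - 6*s + 4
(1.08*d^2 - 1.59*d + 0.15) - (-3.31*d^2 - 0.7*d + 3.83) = 4.39*d^2 - 0.89*d - 3.68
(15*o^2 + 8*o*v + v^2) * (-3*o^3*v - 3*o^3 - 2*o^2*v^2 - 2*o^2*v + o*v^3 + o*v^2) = -45*o^5*v - 45*o^5 - 54*o^4*v^2 - 54*o^4*v - 4*o^3*v^3 - 4*o^3*v^2 + 6*o^2*v^4 + 6*o^2*v^3 + o*v^5 + o*v^4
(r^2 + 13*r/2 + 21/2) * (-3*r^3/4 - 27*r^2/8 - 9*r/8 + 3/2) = -3*r^5/4 - 33*r^4/4 - 495*r^3/16 - 165*r^2/4 - 33*r/16 + 63/4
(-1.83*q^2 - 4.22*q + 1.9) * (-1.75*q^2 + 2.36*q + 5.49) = 3.2025*q^4 + 3.0662*q^3 - 23.3309*q^2 - 18.6838*q + 10.431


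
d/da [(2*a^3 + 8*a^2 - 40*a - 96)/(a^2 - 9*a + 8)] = 2*(a^4 - 18*a^3 + 8*a^2 + 160*a - 592)/(a^4 - 18*a^3 + 97*a^2 - 144*a + 64)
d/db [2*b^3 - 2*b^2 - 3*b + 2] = 6*b^2 - 4*b - 3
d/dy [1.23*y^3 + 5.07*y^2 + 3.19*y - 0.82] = 3.69*y^2 + 10.14*y + 3.19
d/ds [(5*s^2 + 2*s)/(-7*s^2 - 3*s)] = -1/(49*s^2 + 42*s + 9)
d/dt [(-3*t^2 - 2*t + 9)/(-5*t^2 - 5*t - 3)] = (5*t^2 + 108*t + 51)/(25*t^4 + 50*t^3 + 55*t^2 + 30*t + 9)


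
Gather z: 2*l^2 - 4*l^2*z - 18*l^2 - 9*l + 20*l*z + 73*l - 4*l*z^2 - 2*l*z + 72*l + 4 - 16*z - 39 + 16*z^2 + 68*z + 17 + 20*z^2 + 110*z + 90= -16*l^2 + 136*l + z^2*(36 - 4*l) + z*(-4*l^2 + 18*l + 162) + 72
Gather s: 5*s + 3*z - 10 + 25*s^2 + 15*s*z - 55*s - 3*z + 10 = 25*s^2 + s*(15*z - 50)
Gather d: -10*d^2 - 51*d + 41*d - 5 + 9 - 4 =-10*d^2 - 10*d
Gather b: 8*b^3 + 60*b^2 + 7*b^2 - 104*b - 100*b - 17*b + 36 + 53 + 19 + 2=8*b^3 + 67*b^2 - 221*b + 110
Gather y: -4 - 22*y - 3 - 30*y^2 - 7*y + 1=-30*y^2 - 29*y - 6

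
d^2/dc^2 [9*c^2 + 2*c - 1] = 18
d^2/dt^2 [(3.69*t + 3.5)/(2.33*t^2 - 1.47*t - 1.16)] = ((-51.5862*t - 5.4614)*(-2.33*t^2 + 1.47*t + 1.16) - (3.69*t + 3.5)*(4.66*t - 1.47)*(9.32*t - 2.94))/(-2.33*t^2 + 1.47*t + 1.16)^3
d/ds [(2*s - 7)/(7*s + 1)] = 51/(7*s + 1)^2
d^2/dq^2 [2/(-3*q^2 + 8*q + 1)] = 4*(-9*q^2 + 24*q + 4*(3*q - 4)^2 + 3)/(-3*q^2 + 8*q + 1)^3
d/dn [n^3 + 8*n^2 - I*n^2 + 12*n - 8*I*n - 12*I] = 3*n^2 + 2*n*(8 - I) + 12 - 8*I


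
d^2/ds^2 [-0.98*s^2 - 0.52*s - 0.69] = -1.96000000000000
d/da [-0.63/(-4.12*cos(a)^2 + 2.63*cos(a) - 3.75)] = (5.1912*cos(a) - 1.6569)*sin(a)/(4.12*cos(a)^2 - 2.63*cos(a) + 3.75)^2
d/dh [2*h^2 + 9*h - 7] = 4*h + 9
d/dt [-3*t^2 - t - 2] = -6*t - 1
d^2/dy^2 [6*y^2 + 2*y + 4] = 12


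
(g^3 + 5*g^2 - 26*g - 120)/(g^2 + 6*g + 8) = (g^2 + g - 30)/(g + 2)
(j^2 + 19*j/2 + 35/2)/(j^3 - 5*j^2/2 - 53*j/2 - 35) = (j + 7)/(j^2 - 5*j - 14)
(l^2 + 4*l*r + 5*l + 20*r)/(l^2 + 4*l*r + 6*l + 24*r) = (l + 5)/(l + 6)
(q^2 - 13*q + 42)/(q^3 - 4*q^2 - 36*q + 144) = (q - 7)/(q^2 + 2*q - 24)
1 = 1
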